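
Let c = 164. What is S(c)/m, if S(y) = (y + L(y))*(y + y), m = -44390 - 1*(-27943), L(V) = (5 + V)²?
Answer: -9421800/16447 ≈ -572.86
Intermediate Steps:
m = -16447 (m = -44390 + 27943 = -16447)
S(y) = 2*y*(y + (5 + y)²) (S(y) = (y + (5 + y)²)*(y + y) = (y + (5 + y)²)*(2*y) = 2*y*(y + (5 + y)²))
S(c)/m = (2*164*(164 + (5 + 164)²))/(-16447) = (2*164*(164 + 169²))*(-1/16447) = (2*164*(164 + 28561))*(-1/16447) = (2*164*28725)*(-1/16447) = 9421800*(-1/16447) = -9421800/16447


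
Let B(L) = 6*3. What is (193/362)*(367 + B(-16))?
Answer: 74305/362 ≈ 205.26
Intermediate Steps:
B(L) = 18
(193/362)*(367 + B(-16)) = (193/362)*(367 + 18) = (193*(1/362))*385 = (193/362)*385 = 74305/362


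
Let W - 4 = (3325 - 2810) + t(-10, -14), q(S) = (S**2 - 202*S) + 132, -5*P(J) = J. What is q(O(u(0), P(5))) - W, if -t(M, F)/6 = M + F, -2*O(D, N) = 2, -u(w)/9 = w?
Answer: -328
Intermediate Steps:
P(J) = -J/5
u(w) = -9*w
O(D, N) = -1 (O(D, N) = -1/2*2 = -1)
q(S) = 132 + S**2 - 202*S
t(M, F) = -6*F - 6*M (t(M, F) = -6*(M + F) = -6*(F + M) = -6*F - 6*M)
W = 663 (W = 4 + ((3325 - 2810) + (-6*(-14) - 6*(-10))) = 4 + (515 + (84 + 60)) = 4 + (515 + 144) = 4 + 659 = 663)
q(O(u(0), P(5))) - W = (132 + (-1)**2 - 202*(-1)) - 1*663 = (132 + 1 + 202) - 663 = 335 - 663 = -328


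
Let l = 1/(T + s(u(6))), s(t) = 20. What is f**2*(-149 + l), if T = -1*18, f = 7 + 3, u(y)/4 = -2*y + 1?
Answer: -14850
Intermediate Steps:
u(y) = 4 - 8*y (u(y) = 4*(-2*y + 1) = 4*(1 - 2*y) = 4 - 8*y)
f = 10
T = -18
l = 1/2 (l = 1/(-18 + 20) = 1/2 ≈ 0.50000)
f**2*(-149 + l) = 10**2*(-149 + 1/2) = 100*(-297/2) = -14850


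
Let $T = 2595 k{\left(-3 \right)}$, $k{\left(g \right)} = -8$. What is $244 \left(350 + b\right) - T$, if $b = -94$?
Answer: $83224$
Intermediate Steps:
$T = -20760$ ($T = 2595 \left(-8\right) = -20760$)
$244 \left(350 + b\right) - T = 244 \left(350 - 94\right) - -20760 = 244 \cdot 256 + 20760 = 62464 + 20760 = 83224$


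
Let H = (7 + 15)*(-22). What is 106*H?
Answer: -51304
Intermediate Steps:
H = -484 (H = 22*(-22) = -484)
106*H = 106*(-484) = -51304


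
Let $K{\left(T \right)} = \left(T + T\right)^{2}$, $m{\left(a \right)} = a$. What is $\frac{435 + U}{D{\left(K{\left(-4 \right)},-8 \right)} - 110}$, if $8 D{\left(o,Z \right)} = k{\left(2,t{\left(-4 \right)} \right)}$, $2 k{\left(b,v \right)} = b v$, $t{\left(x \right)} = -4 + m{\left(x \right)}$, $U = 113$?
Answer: $- \frac{548}{111} \approx -4.9369$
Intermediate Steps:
$K{\left(T \right)} = 4 T^{2}$ ($K{\left(T \right)} = \left(2 T\right)^{2} = 4 T^{2}$)
$t{\left(x \right)} = -4 + x$
$k{\left(b,v \right)} = \frac{b v}{2}$
$D{\left(o,Z \right)} = -1$ ($D{\left(o,Z \right)} = \frac{\frac{1}{2} \cdot 2 \left(-4 - 4\right)}{8} = \frac{\frac{1}{2} \cdot 2 \left(-8\right)}{8} = \frac{1}{8} \left(-8\right) = -1$)
$\frac{435 + U}{D{\left(K{\left(-4 \right)},-8 \right)} - 110} = \frac{435 + 113}{-1 - 110} = \frac{548}{-111} = 548 \left(- \frac{1}{111}\right) = - \frac{548}{111}$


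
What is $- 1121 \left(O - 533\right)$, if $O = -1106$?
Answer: $1837319$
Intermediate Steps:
$- 1121 \left(O - 533\right) = - 1121 \left(-1106 - 533\right) = \left(-1121\right) \left(-1639\right) = 1837319$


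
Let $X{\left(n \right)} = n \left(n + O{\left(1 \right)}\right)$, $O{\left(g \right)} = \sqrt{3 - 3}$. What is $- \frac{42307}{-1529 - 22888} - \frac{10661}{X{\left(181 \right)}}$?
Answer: $\frac{1125709990}{799925337} \approx 1.4073$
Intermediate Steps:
$O{\left(g \right)} = 0$ ($O{\left(g \right)} = \sqrt{0} = 0$)
$X{\left(n \right)} = n^{2}$ ($X{\left(n \right)} = n \left(n + 0\right) = n n = n^{2}$)
$- \frac{42307}{-1529 - 22888} - \frac{10661}{X{\left(181 \right)}} = - \frac{42307}{-1529 - 22888} - \frac{10661}{181^{2}} = - \frac{42307}{-1529 - 22888} - \frac{10661}{32761} = - \frac{42307}{-24417} - \frac{10661}{32761} = \left(-42307\right) \left(- \frac{1}{24417}\right) - \frac{10661}{32761} = \frac{42307}{24417} - \frac{10661}{32761} = \frac{1125709990}{799925337}$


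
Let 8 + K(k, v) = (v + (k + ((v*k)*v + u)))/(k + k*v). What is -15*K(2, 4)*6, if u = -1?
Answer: 387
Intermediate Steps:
K(k, v) = -8 + (-1 + k + v + k*v²)/(k + k*v) (K(k, v) = -8 + (v + (k + ((v*k)*v - 1)))/(k + k*v) = -8 + (v + (k + ((k*v)*v - 1)))/(k + k*v) = -8 + (v + (k + (k*v² - 1)))/(k + k*v) = -8 + (v + (k + (-1 + k*v²)))/(k + k*v) = -8 + (v + (-1 + k + k*v²))/(k + k*v) = -8 + (-1 + k + v + k*v²)/(k + k*v))
-15*K(2, 4)*6 = -15*(-1 + 4 - 7*2 + 2*4² - 8*2*4)/(2*(1 + 4))*6 = -15*(-1 + 4 - 14 + 2*16 - 64)/(2*5)*6 = -15*(-1 + 4 - 14 + 32 - 64)/(2*5)*6 = -15*(-43)/(2*5)*6 = -15*(-43/10)*6 = (129/2)*6 = 387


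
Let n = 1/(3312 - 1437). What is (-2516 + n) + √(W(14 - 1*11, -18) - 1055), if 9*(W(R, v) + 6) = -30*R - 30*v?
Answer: -4717499/1875 + I*√1011 ≈ -2516.0 + 31.796*I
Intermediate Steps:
W(R, v) = -6 - 10*R/3 - 10*v/3 (W(R, v) = -6 + (-30*R - 30*v)/9 = -6 + (-10*R/3 - 10*v/3) = -6 - 10*R/3 - 10*v/3)
n = 1/1875 ≈ 0.00053333
(-2516 + n) + √(W(14 - 1*11, -18) - 1055) = (-2516 + 1/1875) + √((-6 - 10*(14 - 1*11)/3 - 10/3*(-18)) - 1055) = -4717499/1875 + √((-6 - 10*(14 - 11)/3 + 60) - 1055) = -4717499/1875 + √((-6 - 10/3*3 + 60) - 1055) = -4717499/1875 + √((-6 - 10 + 60) - 1055) = -4717499/1875 + √(44 - 1055) = -4717499/1875 + √(-1011) = -4717499/1875 + I*√1011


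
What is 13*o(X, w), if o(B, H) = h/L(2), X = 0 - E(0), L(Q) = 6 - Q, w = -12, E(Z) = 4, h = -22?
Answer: -143/2 ≈ -71.500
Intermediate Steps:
X = -4 (X = 0 - 1*4 = 0 - 4 = -4)
o(B, H) = -11/2 (o(B, H) = -22/(6 - 1*2) = -22/(6 - 2) = -22/4 = -22*¼ = -11/2)
13*o(X, w) = 13*(-11/2) = -143/2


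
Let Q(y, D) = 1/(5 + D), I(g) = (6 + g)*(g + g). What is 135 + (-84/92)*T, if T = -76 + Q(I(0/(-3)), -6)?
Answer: 4722/23 ≈ 205.30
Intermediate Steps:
I(g) = 2*g*(6 + g) (I(g) = (6 + g)*(2*g) = 2*g*(6 + g))
T = -77 (T = -76 + 1/(5 - 6) = -76 + 1/(-1) = -76 - 1 = -77)
135 + (-84/92)*T = 135 - 84/92*(-77) = 135 - 84*1/92*(-77) = 135 - 21/23*(-77) = 135 + 1617/23 = 4722/23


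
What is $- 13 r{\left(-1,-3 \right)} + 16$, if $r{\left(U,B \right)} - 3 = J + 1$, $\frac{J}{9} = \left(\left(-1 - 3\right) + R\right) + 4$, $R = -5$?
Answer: $549$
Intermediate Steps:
$J = -45$ ($J = 9 \left(\left(\left(-1 - 3\right) - 5\right) + 4\right) = 9 \left(\left(-4 - 5\right) + 4\right) = 9 \left(-9 + 4\right) = 9 \left(-5\right) = -45$)
$r{\left(U,B \right)} = -41$ ($r{\left(U,B \right)} = 3 + \left(-45 + 1\right) = 3 - 44 = -41$)
$- 13 r{\left(-1,-3 \right)} + 16 = \left(-13\right) \left(-41\right) + 16 = 533 + 16 = 549$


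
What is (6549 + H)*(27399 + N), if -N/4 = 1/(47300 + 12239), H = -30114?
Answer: -38441797928205/59539 ≈ -6.4566e+8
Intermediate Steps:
N = -4/59539 (N = -4/(47300 + 12239) = -4/59539 ≈ -6.7183e-5)
(6549 + H)*(27399 + N) = (6549 - 30114)*(27399 - 4/59539) = -23565*1631309057/59539 = -38441797928205/59539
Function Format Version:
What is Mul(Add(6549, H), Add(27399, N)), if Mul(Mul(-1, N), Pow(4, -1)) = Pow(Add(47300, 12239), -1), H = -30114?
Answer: Rational(-38441797928205, 59539) ≈ -6.4566e+8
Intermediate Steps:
N = Rational(-4, 59539) (N = Mul(-4, Pow(Add(47300, 12239), -1)) = Mul(-4, Pow(59539, -1)) = Mul(-4, Rational(1, 59539)) = Rational(-4, 59539) ≈ -6.7183e-5)
Mul(Add(6549, H), Add(27399, N)) = Mul(Add(6549, -30114), Add(27399, Rational(-4, 59539))) = Mul(-23565, Rational(1631309057, 59539)) = Rational(-38441797928205, 59539)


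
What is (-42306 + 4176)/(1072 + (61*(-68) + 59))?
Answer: 38130/3017 ≈ 12.638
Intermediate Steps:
(-42306 + 4176)/(1072 + (61*(-68) + 59)) = -38130/(1072 + (-4148 + 59)) = -38130/(1072 - 4089) = -38130/(-3017) = -38130*(-1/3017) = 38130/3017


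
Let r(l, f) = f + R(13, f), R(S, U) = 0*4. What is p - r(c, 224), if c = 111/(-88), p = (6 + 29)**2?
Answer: 1001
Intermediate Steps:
p = 1225 (p = 35**2 = 1225)
c = -111/88 (c = 111*(-1/88) = -111/88 ≈ -1.2614)
R(S, U) = 0
r(l, f) = f (r(l, f) = f + 0 = f)
p - r(c, 224) = 1225 - 1*224 = 1225 - 224 = 1001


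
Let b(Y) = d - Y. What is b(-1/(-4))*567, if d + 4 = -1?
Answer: -11907/4 ≈ -2976.8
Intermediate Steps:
d = -5 (d = -4 - 1 = -5)
b(Y) = -5 - Y
b(-1/(-4))*567 = (-5 - (-1)/(-4))*567 = (-5 - (-1)*(-1)/4)*567 = (-5 - 1*¼)*567 = (-5 - ¼)*567 = -21/4*567 = -11907/4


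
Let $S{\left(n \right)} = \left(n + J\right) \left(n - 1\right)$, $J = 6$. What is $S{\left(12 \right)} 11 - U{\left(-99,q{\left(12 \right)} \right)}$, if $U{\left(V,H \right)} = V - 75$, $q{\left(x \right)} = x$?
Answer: $2352$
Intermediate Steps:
$U{\left(V,H \right)} = -75 + V$
$S{\left(n \right)} = \left(-1 + n\right) \left(6 + n\right)$ ($S{\left(n \right)} = \left(n + 6\right) \left(n - 1\right) = \left(6 + n\right) \left(-1 + n\right) = \left(-1 + n\right) \left(6 + n\right)$)
$S{\left(12 \right)} 11 - U{\left(-99,q{\left(12 \right)} \right)} = \left(-6 + 12^{2} + 5 \cdot 12\right) 11 - \left(-75 - 99\right) = \left(-6 + 144 + 60\right) 11 - -174 = 198 \cdot 11 + 174 = 2178 + 174 = 2352$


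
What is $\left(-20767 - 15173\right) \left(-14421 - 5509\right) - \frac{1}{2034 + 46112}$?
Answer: $\frac{34486219093199}{48146} \approx 7.1628 \cdot 10^{8}$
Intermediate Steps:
$\left(-20767 - 15173\right) \left(-14421 - 5509\right) - \frac{1}{2034 + 46112} = - 35940 \left(-14421 + \left(-11132 + 5623\right)\right) - \frac{1}{48146} = - 35940 \left(-14421 - 5509\right) - \frac{1}{48146} = \left(-35940\right) \left(-19930\right) - \frac{1}{48146} = 716284200 - \frac{1}{48146} = \frac{34486219093199}{48146}$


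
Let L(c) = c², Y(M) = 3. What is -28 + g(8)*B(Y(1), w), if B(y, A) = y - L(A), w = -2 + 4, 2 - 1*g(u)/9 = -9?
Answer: -127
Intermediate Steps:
g(u) = 99 (g(u) = 18 - 9*(-9) = 18 + 81 = 99)
w = 2
B(y, A) = y - A²
-28 + g(8)*B(Y(1), w) = -28 + 99*(3 - 1*2²) = -28 + 99*(3 - 1*4) = -28 + 99*(3 - 4) = -28 + 99*(-1) = -28 - 99 = -127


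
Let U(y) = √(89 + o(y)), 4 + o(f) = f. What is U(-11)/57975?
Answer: √74/57975 ≈ 0.00014838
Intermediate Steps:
o(f) = -4 + f
U(y) = √(85 + y) (U(y) = √(89 + (-4 + y)) = √(85 + y))
U(-11)/57975 = √(85 - 11)/57975 = √74*(1/57975) = √74/57975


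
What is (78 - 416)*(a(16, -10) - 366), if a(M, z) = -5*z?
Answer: 106808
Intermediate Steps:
(78 - 416)*(a(16, -10) - 366) = (78 - 416)*(-5*(-10) - 366) = -338*(50 - 366) = -338*(-316) = 106808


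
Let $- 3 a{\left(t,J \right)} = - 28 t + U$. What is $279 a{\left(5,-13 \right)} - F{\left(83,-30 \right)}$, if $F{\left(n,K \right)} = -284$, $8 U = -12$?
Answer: $\frac{26887}{2} \approx 13444.0$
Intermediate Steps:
$U = - \frac{3}{2}$ ($U = \frac{1}{8} \left(-12\right) = - \frac{3}{2} \approx -1.5$)
$a{\left(t,J \right)} = \frac{1}{2} + \frac{28 t}{3}$ ($a{\left(t,J \right)} = - \frac{- 28 t - \frac{3}{2}}{3} = - \frac{- \frac{3}{2} - 28 t}{3} = \frac{1}{2} + \frac{28 t}{3}$)
$279 a{\left(5,-13 \right)} - F{\left(83,-30 \right)} = 279 \left(\frac{1}{2} + \frac{28}{3} \cdot 5\right) - -284 = 279 \left(\frac{1}{2} + \frac{140}{3}\right) + 284 = 279 \cdot \frac{283}{6} + 284 = \frac{26319}{2} + 284 = \frac{26887}{2}$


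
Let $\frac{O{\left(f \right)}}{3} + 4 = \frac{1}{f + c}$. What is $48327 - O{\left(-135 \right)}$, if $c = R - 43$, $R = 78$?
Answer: $\frac{4833903}{100} \approx 48339.0$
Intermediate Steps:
$c = 35$ ($c = 78 - 43 = 35$)
$O{\left(f \right)} = -12 + \frac{3}{35 + f}$ ($O{\left(f \right)} = -12 + \frac{3}{f + 35} = -12 + \frac{3}{35 + f}$)
$48327 - O{\left(-135 \right)} = 48327 - \frac{3 \left(-139 - -540\right)}{35 - 135} = 48327 - \frac{3 \left(-139 + 540\right)}{-100} = 48327 - 3 \left(- \frac{1}{100}\right) 401 = 48327 - - \frac{1203}{100} = 48327 + \frac{1203}{100} = \frac{4833903}{100}$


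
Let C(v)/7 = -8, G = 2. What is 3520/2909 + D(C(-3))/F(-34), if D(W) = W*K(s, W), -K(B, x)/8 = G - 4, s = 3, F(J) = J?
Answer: 1363072/49453 ≈ 27.563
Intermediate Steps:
C(v) = -56 (C(v) = 7*(-8) = -56)
K(B, x) = 16 (K(B, x) = -8*(2 - 4) = -8*(-2) = 16)
D(W) = 16*W (D(W) = W*16 = 16*W)
3520/2909 + D(C(-3))/F(-34) = 3520/2909 + (16*(-56))/(-34) = 3520*(1/2909) - 896*(-1/34) = 3520/2909 + 448/17 = 1363072/49453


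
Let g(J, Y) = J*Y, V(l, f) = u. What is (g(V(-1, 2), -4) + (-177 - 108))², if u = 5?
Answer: 93025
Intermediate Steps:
V(l, f) = 5
(g(V(-1, 2), -4) + (-177 - 108))² = (5*(-4) + (-177 - 108))² = (-20 - 285)² = (-305)² = 93025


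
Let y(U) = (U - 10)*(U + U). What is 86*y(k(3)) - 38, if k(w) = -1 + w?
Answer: -2790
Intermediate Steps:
y(U) = 2*U*(-10 + U) (y(U) = (-10 + U)*(2*U) = 2*U*(-10 + U))
86*y(k(3)) - 38 = 86*(2*(-1 + 3)*(-10 + (-1 + 3))) - 38 = 86*(2*2*(-10 + 2)) - 38 = 86*(2*2*(-8)) - 38 = 86*(-32) - 38 = -2752 - 38 = -2790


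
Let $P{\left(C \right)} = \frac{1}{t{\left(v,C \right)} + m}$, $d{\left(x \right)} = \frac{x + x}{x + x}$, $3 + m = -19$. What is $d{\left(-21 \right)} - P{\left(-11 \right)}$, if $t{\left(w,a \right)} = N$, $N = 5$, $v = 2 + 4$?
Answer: $\frac{18}{17} \approx 1.0588$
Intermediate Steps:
$v = 6$
$m = -22$ ($m = -3 - 19 = -22$)
$t{\left(w,a \right)} = 5$
$d{\left(x \right)} = 1$ ($d{\left(x \right)} = \frac{2 x}{2 x} = 2 x \frac{1}{2 x} = 1$)
$P{\left(C \right)} = - \frac{1}{17}$ ($P{\left(C \right)} = \frac{1}{5 - 22} = \frac{1}{-17} = - \frac{1}{17}$)
$d{\left(-21 \right)} - P{\left(-11 \right)} = 1 - - \frac{1}{17} = 1 + \frac{1}{17} = \frac{18}{17}$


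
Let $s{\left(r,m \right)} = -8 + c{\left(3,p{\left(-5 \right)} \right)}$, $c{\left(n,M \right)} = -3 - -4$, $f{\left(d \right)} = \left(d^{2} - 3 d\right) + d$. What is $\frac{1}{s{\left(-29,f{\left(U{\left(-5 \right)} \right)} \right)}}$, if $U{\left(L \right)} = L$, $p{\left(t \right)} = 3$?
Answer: $- \frac{1}{7} \approx -0.14286$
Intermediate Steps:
$f{\left(d \right)} = d^{2} - 2 d$
$c{\left(n,M \right)} = 1$ ($c{\left(n,M \right)} = -3 + 4 = 1$)
$s{\left(r,m \right)} = -7$ ($s{\left(r,m \right)} = -8 + 1 = -7$)
$\frac{1}{s{\left(-29,f{\left(U{\left(-5 \right)} \right)} \right)}} = \frac{1}{-7} = - \frac{1}{7}$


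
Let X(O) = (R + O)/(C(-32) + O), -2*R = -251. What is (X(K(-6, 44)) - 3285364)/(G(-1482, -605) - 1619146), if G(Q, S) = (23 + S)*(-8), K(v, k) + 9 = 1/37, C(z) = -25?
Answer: 8259413719/4058827860 ≈ 2.0349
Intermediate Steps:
K(v, k) = -332/37 (K(v, k) = -9 + 1/37 = -332/37)
R = 251/2 (R = -1/2*(-251) = 251/2 ≈ 125.50)
G(Q, S) = -184 - 8*S
X(O) = (251/2 + O)/(-25 + O)
(X(K(-6, 44)) - 3285364)/(G(-1482, -605) - 1619146) = ((251/2 - 332/37)/(-25 - 332/37) - 3285364)/((-184 - 8*(-605)) - 1619146) = ((8623/74)/(-1257/37) - 3285364)/((-184 + 4840) - 1619146) = (-37/1257*8623/74 - 3285364)/(4656 - 1619146) = (-8623/2514 - 3285364)/(-1614490) = -8259413719/2514*(-1/1614490) = 8259413719/4058827860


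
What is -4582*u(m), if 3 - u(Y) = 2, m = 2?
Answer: -4582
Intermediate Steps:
u(Y) = 1 (u(Y) = 3 - 1*2 = 3 - 2 = 1)
-4582*u(m) = -4582*1 = -4582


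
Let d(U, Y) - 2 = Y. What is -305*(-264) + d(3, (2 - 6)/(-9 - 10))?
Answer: 1529922/19 ≈ 80522.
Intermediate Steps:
d(U, Y) = 2 + Y
-305*(-264) + d(3, (2 - 6)/(-9 - 10)) = -305*(-264) + (2 + (2 - 6)/(-9 - 10)) = 80520 + (2 - 4/(-19)) = 80520 + (2 - 4*(-1/19)) = 80520 + (2 + 4/19) = 80520 + 42/19 = 1529922/19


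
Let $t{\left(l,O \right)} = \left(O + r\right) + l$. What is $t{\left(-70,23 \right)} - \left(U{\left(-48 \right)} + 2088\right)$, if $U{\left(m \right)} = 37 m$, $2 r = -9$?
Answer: $- \frac{727}{2} \approx -363.5$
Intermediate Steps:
$r = - \frac{9}{2}$ ($r = \frac{1}{2} \left(-9\right) = - \frac{9}{2} \approx -4.5$)
$t{\left(l,O \right)} = - \frac{9}{2} + O + l$ ($t{\left(l,O \right)} = \left(O - \frac{9}{2}\right) + l = \left(- \frac{9}{2} + O\right) + l = - \frac{9}{2} + O + l$)
$t{\left(-70,23 \right)} - \left(U{\left(-48 \right)} + 2088\right) = \left(- \frac{9}{2} + 23 - 70\right) - \left(37 \left(-48\right) + 2088\right) = - \frac{103}{2} - \left(-1776 + 2088\right) = - \frac{103}{2} - 312 = - \frac{727}{2}$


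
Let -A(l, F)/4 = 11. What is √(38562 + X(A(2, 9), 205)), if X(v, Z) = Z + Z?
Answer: 2*√9743 ≈ 197.41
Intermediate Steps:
A(l, F) = -44 (A(l, F) = -4*11 = -44)
X(v, Z) = 2*Z
√(38562 + X(A(2, 9), 205)) = √(38562 + 2*205) = √(38562 + 410) = √38972 = 2*√9743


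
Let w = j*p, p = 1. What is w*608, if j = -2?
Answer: -1216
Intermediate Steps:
w = -2 (w = -2*1 = -2)
w*608 = -2*608 = -1216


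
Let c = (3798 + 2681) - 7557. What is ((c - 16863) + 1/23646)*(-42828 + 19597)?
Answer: 9855354151435/23646 ≈ 4.1679e+8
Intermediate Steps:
c = -1078 (c = 6479 - 7557 = -1078)
((c - 16863) + 1/23646)*(-42828 + 19597) = ((-1078 - 16863) + 1/23646)*(-42828 + 19597) = (-17941 + 1/23646)*(-23231) = -424232885/23646*(-23231) = 9855354151435/23646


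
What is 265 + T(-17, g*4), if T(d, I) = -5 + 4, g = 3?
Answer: 264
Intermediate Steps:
T(d, I) = -1
265 + T(-17, g*4) = 265 - 1 = 264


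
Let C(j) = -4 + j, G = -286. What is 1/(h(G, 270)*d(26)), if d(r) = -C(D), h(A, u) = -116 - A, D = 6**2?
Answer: -1/5440 ≈ -0.00018382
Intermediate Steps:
D = 36
d(r) = -32 (d(r) = -(-4 + 36) = -1*32 = -32)
1/(h(G, 270)*d(26)) = 1/(-116 - 1*(-286)*(-32)) = -1/32/(-116 + 286) = -1/32/170 = (1/170)*(-1/32) = -1/5440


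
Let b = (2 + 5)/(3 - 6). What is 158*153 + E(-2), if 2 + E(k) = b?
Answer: 72509/3 ≈ 24170.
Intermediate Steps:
b = -7/3 (b = 7/(-3) = 7*(-⅓) = -7/3 ≈ -2.3333)
E(k) = -13/3 (E(k) = -2 - 7/3 = -13/3)
158*153 + E(-2) = 158*153 - 13/3 = 24174 - 13/3 = 72509/3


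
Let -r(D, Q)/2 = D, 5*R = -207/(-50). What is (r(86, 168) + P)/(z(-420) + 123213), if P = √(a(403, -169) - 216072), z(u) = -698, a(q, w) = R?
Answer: -172/122515 + 3*I*√60019770/6125750 ≈ -0.0014039 + 0.0037941*I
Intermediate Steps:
R = 207/250 (R = (-207/(-50))/5 = (-207*(-1/50))/5 = (⅕)*(207/50) = 207/250 ≈ 0.82800)
a(q, w) = 207/250
r(D, Q) = -2*D
P = 3*I*√60019770/50 (P = √(207/250 - 216072) = √(-54017793/250) = 3*I*√60019770/50 ≈ 464.83*I)
(r(86, 168) + P)/(z(-420) + 123213) = (-2*86 + 3*I*√60019770/50)/(-698 + 123213) = (-172 + 3*I*√60019770/50)/122515 = (-172 + 3*I*√60019770/50)*(1/122515) = -172/122515 + 3*I*√60019770/6125750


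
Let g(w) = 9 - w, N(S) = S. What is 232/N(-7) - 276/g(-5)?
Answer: -370/7 ≈ -52.857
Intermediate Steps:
232/N(-7) - 276/g(-5) = 232/(-7) - 276/(9 - 1*(-5)) = 232*(-⅐) - 276/(9 + 5) = -232/7 - 276/14 = -232/7 - 276*1/14 = -232/7 - 138/7 = -370/7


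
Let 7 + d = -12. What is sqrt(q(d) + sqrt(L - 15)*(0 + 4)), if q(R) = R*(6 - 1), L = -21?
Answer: sqrt(-95 + 24*I) ≈ 1.2216 + 9.8231*I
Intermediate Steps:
d = -19 (d = -7 - 12 = -19)
q(R) = 5*R (q(R) = R*5 = 5*R)
sqrt(q(d) + sqrt(L - 15)*(0 + 4)) = sqrt(5*(-19) + sqrt(-21 - 15)*(0 + 4)) = sqrt(-95 + sqrt(-36)*4) = sqrt(-95 + (6*I)*4) = sqrt(-95 + 24*I)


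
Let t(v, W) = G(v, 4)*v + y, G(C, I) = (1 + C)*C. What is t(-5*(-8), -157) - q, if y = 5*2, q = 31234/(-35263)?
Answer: 2313636664/35263 ≈ 65611.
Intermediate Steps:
G(C, I) = C*(1 + C)
q = -31234/35263 (q = 31234*(-1/35263) = -31234/35263 ≈ -0.88574)
y = 10
t(v, W) = 10 + v²*(1 + v) (t(v, W) = (v*(1 + v))*v + 10 = v²*(1 + v) + 10 = 10 + v²*(1 + v))
t(-5*(-8), -157) - q = (10 + (-5*(-8))²*(1 - 5*(-8))) - 1*(-31234/35263) = (10 + 40²*(1 + 40)) + 31234/35263 = (10 + 1600*41) + 31234/35263 = (10 + 65600) + 31234/35263 = 65610 + 31234/35263 = 2313636664/35263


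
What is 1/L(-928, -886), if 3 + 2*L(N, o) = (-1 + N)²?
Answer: 1/431519 ≈ 2.3174e-6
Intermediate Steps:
L(N, o) = -3/2 + (-1 + N)²/2
1/L(-928, -886) = 1/(-3/2 + (-1 - 928)²/2) = 1/(-3/2 + (½)*(-929)²) = 1/(-3/2 + (½)*863041) = 1/(-3/2 + 863041/2) = 1/431519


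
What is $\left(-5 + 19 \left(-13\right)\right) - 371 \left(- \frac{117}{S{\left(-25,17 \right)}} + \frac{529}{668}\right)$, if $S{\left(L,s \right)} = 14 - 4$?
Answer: $\frac{12674963}{3340} \approx 3794.9$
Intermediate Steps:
$S{\left(L,s \right)} = 10$ ($S{\left(L,s \right)} = 14 - 4 = 10$)
$\left(-5 + 19 \left(-13\right)\right) - 371 \left(- \frac{117}{S{\left(-25,17 \right)}} + \frac{529}{668}\right) = \left(-5 + 19 \left(-13\right)\right) - 371 \left(- \frac{117}{10} + \frac{529}{668}\right) = \left(-5 - 247\right) - 371 \left(\left(-117\right) \frac{1}{10} + 529 \cdot \frac{1}{668}\right) = -252 - 371 \left(- \frac{117}{10} + \frac{529}{668}\right) = -252 - - \frac{13516643}{3340} = -252 + \frac{13516643}{3340} = \frac{12674963}{3340}$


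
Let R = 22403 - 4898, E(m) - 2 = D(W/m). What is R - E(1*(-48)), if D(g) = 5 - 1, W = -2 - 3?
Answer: 17499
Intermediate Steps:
W = -5
D(g) = 4
E(m) = 6 (E(m) = 2 + 4 = 6)
R = 17505
R - E(1*(-48)) = 17505 - 1*6 = 17505 - 6 = 17499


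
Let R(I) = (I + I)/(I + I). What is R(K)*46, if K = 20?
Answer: 46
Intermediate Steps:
R(I) = 1 (R(I) = (2*I)/((2*I)) = (2*I)*(1/(2*I)) = 1)
R(K)*46 = 1*46 = 46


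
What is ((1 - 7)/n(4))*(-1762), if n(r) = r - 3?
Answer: 10572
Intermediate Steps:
n(r) = -3 + r
((1 - 7)/n(4))*(-1762) = ((1 - 7)/(-3 + 4))*(-1762) = -6/1*(-1762) = -6*1*(-1762) = -6*(-1762) = 10572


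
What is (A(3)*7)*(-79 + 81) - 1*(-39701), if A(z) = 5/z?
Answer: 119173/3 ≈ 39724.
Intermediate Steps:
(A(3)*7)*(-79 + 81) - 1*(-39701) = ((5/3)*7)*(-79 + 81) - 1*(-39701) = ((5*(1/3))*7)*2 + 39701 = ((5/3)*7)*2 + 39701 = (35/3)*2 + 39701 = 70/3 + 39701 = 119173/3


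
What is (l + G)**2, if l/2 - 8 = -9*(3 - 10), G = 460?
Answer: 362404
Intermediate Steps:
l = 142 (l = 16 + 2*(-9*(3 - 10)) = 16 + 2*(-9*(-7)) = 16 + 2*63 = 16 + 126 = 142)
(l + G)**2 = (142 + 460)**2 = 602**2 = 362404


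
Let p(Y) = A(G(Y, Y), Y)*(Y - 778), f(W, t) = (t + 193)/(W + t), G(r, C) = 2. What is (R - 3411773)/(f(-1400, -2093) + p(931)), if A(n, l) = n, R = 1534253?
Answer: -3279088680/535379 ≈ -6124.8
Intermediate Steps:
f(W, t) = (193 + t)/(W + t)
p(Y) = -1556 + 2*Y (p(Y) = 2*(Y - 778) = 2*(-778 + Y) = -1556 + 2*Y)
(R - 3411773)/(f(-1400, -2093) + p(931)) = (1534253 - 3411773)/((193 - 2093)/(-1400 - 2093) + (-1556 + 2*931)) = -1877520/(-1900/(-3493) + (-1556 + 1862)) = -1877520/(-1/3493*(-1900) + 306) = -1877520/(1900/3493 + 306) = -1877520/1070758/3493 = -1877520*3493/1070758 = -3279088680/535379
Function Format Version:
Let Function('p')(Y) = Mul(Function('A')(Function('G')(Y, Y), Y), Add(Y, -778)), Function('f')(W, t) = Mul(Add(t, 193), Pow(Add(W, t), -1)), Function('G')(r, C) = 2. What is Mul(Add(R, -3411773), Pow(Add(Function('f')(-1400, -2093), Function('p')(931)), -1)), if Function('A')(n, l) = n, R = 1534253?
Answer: Rational(-3279088680, 535379) ≈ -6124.8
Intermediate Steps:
Function('f')(W, t) = Mul(Pow(Add(W, t), -1), Add(193, t)) (Function('f')(W, t) = Mul(Add(193, t), Pow(Add(W, t), -1)) = Mul(Pow(Add(W, t), -1), Add(193, t)))
Function('p')(Y) = Add(-1556, Mul(2, Y)) (Function('p')(Y) = Mul(2, Add(Y, -778)) = Mul(2, Add(-778, Y)) = Add(-1556, Mul(2, Y)))
Mul(Add(R, -3411773), Pow(Add(Function('f')(-1400, -2093), Function('p')(931)), -1)) = Mul(Add(1534253, -3411773), Pow(Add(Mul(Pow(Add(-1400, -2093), -1), Add(193, -2093)), Add(-1556, Mul(2, 931))), -1)) = Mul(-1877520, Pow(Add(Mul(Pow(-3493, -1), -1900), Add(-1556, 1862)), -1)) = Mul(-1877520, Pow(Add(Mul(Rational(-1, 3493), -1900), 306), -1)) = Mul(-1877520, Pow(Add(Rational(1900, 3493), 306), -1)) = Mul(-1877520, Pow(Rational(1070758, 3493), -1)) = Mul(-1877520, Rational(3493, 1070758)) = Rational(-3279088680, 535379)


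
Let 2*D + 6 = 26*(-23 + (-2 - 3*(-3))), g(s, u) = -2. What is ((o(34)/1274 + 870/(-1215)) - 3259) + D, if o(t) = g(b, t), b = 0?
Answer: -179078617/51597 ≈ -3470.7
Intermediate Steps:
o(t) = -2
D = -211 (D = -3 + (26*(-23 + (-2 - 3*(-3))))/2 = -3 + (26*(-23 + (-2 + 9)))/2 = -3 + (26*(-23 + 7))/2 = -3 + (26*(-16))/2 = -3 + (1/2)*(-416) = -3 - 208 = -211)
((o(34)/1274 + 870/(-1215)) - 3259) + D = ((-2/1274 + 870/(-1215)) - 3259) - 211 = ((-2*1/1274 + 870*(-1/1215)) - 3259) - 211 = ((-1/637 - 58/81) - 3259) - 211 = (-37027/51597 - 3259) - 211 = -168191650/51597 - 211 = -179078617/51597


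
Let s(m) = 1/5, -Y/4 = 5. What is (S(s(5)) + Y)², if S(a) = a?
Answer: 9801/25 ≈ 392.04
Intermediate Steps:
Y = -20 (Y = -4*5 = -20)
s(m) = ⅕ (s(m) = 1*(⅕) = ⅕)
(S(s(5)) + Y)² = (⅕ - 20)² = (-99/5)² = 9801/25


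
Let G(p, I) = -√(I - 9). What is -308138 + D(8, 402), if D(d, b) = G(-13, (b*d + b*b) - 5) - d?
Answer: -308146 - √164806 ≈ -3.0855e+5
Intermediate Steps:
G(p, I) = -√(-9 + I)
D(d, b) = -d - √(-14 + b² + b*d) (D(d, b) = -√(-9 + ((b*d + b*b) - 5)) - d = -√(-9 + ((b*d + b²) - 5)) - d = -√(-9 + ((b² + b*d) - 5)) - d = -√(-9 + (-5 + b² + b*d)) - d = -√(-14 + b² + b*d) - d = -d - √(-14 + b² + b*d))
-308138 + D(8, 402) = -308138 + (-1*8 - √(-14 + 402² + 402*8)) = -308138 + (-8 - √(-14 + 161604 + 3216)) = -308138 + (-8 - √164806) = -308146 - √164806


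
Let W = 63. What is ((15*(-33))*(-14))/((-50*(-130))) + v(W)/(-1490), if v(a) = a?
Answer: 49581/48425 ≈ 1.0239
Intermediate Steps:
((15*(-33))*(-14))/((-50*(-130))) + v(W)/(-1490) = ((15*(-33))*(-14))/((-50*(-130))) + 63/(-1490) = -495*(-14)/6500 + 63*(-1/1490) = 6930*(1/6500) - 63/1490 = 693/650 - 63/1490 = 49581/48425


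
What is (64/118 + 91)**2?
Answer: 29170801/3481 ≈ 8380.0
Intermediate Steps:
(64/118 + 91)**2 = (64*(1/118) + 91)**2 = (32/59 + 91)**2 = (5401/59)**2 = 29170801/3481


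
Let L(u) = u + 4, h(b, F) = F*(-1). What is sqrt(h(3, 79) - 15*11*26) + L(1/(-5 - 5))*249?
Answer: 9711/10 + I*sqrt(4369) ≈ 971.1 + 66.098*I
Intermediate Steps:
h(b, F) = -F
L(u) = 4 + u
sqrt(h(3, 79) - 15*11*26) + L(1/(-5 - 5))*249 = sqrt(-1*79 - 15*11*26) + (4 + 1/(-5 - 5))*249 = sqrt(-79 - 165*26) + (4 + 1/(-10))*249 = sqrt(-79 - 4290) + (4 - 1/10)*249 = sqrt(-4369) + (39/10)*249 = I*sqrt(4369) + 9711/10 = 9711/10 + I*sqrt(4369)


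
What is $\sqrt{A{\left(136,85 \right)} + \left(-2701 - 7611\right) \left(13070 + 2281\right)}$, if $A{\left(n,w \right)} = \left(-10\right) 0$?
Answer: $2 i \sqrt{39574878} \approx 12582.0 i$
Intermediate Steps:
$A{\left(n,w \right)} = 0$
$\sqrt{A{\left(136,85 \right)} + \left(-2701 - 7611\right) \left(13070 + 2281\right)} = \sqrt{0 + \left(-2701 - 7611\right) \left(13070 + 2281\right)} = \sqrt{0 - 158299512} = \sqrt{-158299512} = 2 i \sqrt{39574878}$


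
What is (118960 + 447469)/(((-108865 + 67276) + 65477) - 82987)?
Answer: -566429/59099 ≈ -9.5844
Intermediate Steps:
(118960 + 447469)/(((-108865 + 67276) + 65477) - 82987) = 566429/((-41589 + 65477) - 82987) = 566429/(23888 - 82987) = 566429/(-59099) = 566429*(-1/59099) = -566429/59099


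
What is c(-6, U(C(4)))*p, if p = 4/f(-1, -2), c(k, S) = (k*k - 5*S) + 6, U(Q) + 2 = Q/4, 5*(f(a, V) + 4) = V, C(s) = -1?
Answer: -1065/22 ≈ -48.409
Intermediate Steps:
f(a, V) = -4 + V/5
U(Q) = -2 + Q/4
c(k, S) = 6 + k**2 - 5*S (c(k, S) = (k**2 - 5*S) + 6 = 6 + k**2 - 5*S)
p = -10/11 (p = 4/(-4 + (1/5)*(-2)) = 4/(-4 - 2/5) = 4/(-22/5) = 4*(-5/22) = -10/11 ≈ -0.90909)
c(-6, U(C(4)))*p = (6 + (-6)**2 - 5*(-2 + (1/4)*(-1)))*(-10/11) = (6 + 36 - 5*(-2 - 1/4))*(-10/11) = (6 + 36 - 5*(-9/4))*(-10/11) = (6 + 36 + 45/4)*(-10/11) = (213/4)*(-10/11) = -1065/22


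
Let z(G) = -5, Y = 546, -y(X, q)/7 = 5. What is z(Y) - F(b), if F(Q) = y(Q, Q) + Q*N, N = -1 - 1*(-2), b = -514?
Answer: 544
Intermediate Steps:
y(X, q) = -35 (y(X, q) = -7*5 = -35)
N = 1 (N = -1 + 2 = 1)
F(Q) = -35 + Q (F(Q) = -35 + Q*1 = -35 + Q)
z(Y) - F(b) = -5 - (-35 - 514) = -5 - 1*(-549) = -5 + 549 = 544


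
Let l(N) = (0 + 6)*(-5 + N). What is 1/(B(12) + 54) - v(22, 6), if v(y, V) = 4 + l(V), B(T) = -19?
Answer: -349/35 ≈ -9.9714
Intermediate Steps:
l(N) = -30 + 6*N (l(N) = 6*(-5 + N) = -30 + 6*N)
v(y, V) = -26 + 6*V (v(y, V) = 4 + (-30 + 6*V) = -26 + 6*V)
1/(B(12) + 54) - v(22, 6) = 1/(-19 + 54) - (-26 + 6*6) = 1/35 - (-26 + 36) = 1/35 - 1*10 = 1/35 - 10 = -349/35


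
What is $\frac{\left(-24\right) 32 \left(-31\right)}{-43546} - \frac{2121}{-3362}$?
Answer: $\frac{6159285}{73200826} \approx 0.084142$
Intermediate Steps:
$\frac{\left(-24\right) 32 \left(-31\right)}{-43546} - \frac{2121}{-3362} = \left(-768\right) \left(-31\right) \left(- \frac{1}{43546}\right) - - \frac{2121}{3362} = 23808 \left(- \frac{1}{43546}\right) + \frac{2121}{3362} = - \frac{11904}{21773} + \frac{2121}{3362} = \frac{6159285}{73200826}$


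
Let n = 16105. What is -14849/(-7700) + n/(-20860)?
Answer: 663363/573650 ≈ 1.1564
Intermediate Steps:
-14849/(-7700) + n/(-20860) = -14849/(-7700) + 16105/(-20860) = -14849*(-1/7700) + 16105*(-1/20860) = 14849/7700 - 3221/4172 = 663363/573650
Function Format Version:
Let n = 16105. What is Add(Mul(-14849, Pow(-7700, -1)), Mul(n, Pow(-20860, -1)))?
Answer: Rational(663363, 573650) ≈ 1.1564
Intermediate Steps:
Add(Mul(-14849, Pow(-7700, -1)), Mul(n, Pow(-20860, -1))) = Add(Mul(-14849, Pow(-7700, -1)), Mul(16105, Pow(-20860, -1))) = Add(Mul(-14849, Rational(-1, 7700)), Mul(16105, Rational(-1, 20860))) = Add(Rational(14849, 7700), Rational(-3221, 4172)) = Rational(663363, 573650)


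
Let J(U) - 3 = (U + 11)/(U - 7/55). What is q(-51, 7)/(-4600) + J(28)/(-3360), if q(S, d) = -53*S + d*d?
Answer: -14798171/24681300 ≈ -0.59957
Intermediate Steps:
q(S, d) = d**2 - 53*S (q(S, d) = -53*S + d**2 = d**2 - 53*S)
J(U) = 3 + (11 + U)/(-7/55 + U) (J(U) = 3 + (U + 11)/(U - 7/55) = 3 + (11 + U)/(U - 7*1/55) = 3 + (11 + U)/(U - 7/55) = 3 + (11 + U)/(-7/55 + U))
q(-51, 7)/(-4600) + J(28)/(-3360) = (7**2 - 53*(-51))/(-4600) + (4*(146 + 55*28)/(-7 + 55*28))/(-3360) = (49 + 2703)*(-1/4600) + (4*(146 + 1540)/(-7 + 1540))*(-1/3360) = 2752*(-1/4600) + (4*1686/1533)*(-1/3360) = -344/575 + (4*(1/1533)*1686)*(-1/3360) = -344/575 + (2248/511)*(-1/3360) = -344/575 - 281/214620 = -14798171/24681300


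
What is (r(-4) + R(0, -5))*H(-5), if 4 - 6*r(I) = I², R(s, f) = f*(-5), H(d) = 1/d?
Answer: -23/5 ≈ -4.6000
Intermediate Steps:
R(s, f) = -5*f
r(I) = ⅔ - I²/6
(r(-4) + R(0, -5))*H(-5) = ((⅔ - ⅙*(-4)²) - 5*(-5))/(-5) = ((⅔ - ⅙*16) + 25)*(-⅕) = ((⅔ - 8/3) + 25)*(-⅕) = (-2 + 25)*(-⅕) = 23*(-⅕) = -23/5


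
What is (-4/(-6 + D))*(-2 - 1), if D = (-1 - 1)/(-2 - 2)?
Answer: -24/11 ≈ -2.1818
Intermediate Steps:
D = ½ (D = -2/(-4) = -2*(-¼) = ½ ≈ 0.50000)
(-4/(-6 + D))*(-2 - 1) = (-4/(-6 + ½))*(-2 - 1) = (-4/(-11/2))*(-3) = -2/11*(-4)*(-3) = (8/11)*(-3) = -24/11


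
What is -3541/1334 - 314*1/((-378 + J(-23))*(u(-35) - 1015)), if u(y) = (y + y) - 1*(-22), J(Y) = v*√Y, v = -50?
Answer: 25*(-3764083*√23 + 28464845*I)/(1418042*(-189*I + 25*√23)) ≈ -2.655 + 0.00035348*I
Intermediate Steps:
J(Y) = -50*√Y
u(y) = 22 + 2*y (u(y) = 2*y + 22 = 22 + 2*y)
-3541/1334 - 314*1/((-378 + J(-23))*(u(-35) - 1015)) = -3541/1334 - 314*1/((-378 - 50*I*√23)*((22 + 2*(-35)) - 1015)) = -3541*1/1334 - 314*1/((-378 - 50*I*√23)*((22 - 70) - 1015)) = -3541/1334 - 314*1/((-378 - 50*I*√23)*(-48 - 1015)) = -3541/1334 - 314*(-1/(1063*(-378 - 50*I*√23))) = -3541/1334 - 314/(401814 + 53150*I*√23)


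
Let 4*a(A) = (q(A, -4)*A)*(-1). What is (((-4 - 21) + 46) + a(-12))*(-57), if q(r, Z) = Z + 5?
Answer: -1368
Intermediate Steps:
q(r, Z) = 5 + Z
a(A) = -A/4 (a(A) = (((5 - 4)*A)*(-1))/4 = ((1*A)*(-1))/4 = (A*(-1))/4 = (-A)/4 = -A/4)
(((-4 - 21) + 46) + a(-12))*(-57) = (((-4 - 21) + 46) - ¼*(-12))*(-57) = ((-25 + 46) + 3)*(-57) = (21 + 3)*(-57) = 24*(-57) = -1368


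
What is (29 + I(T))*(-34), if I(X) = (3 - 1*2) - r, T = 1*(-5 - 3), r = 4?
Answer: -884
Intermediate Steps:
T = -8 (T = 1*(-8) = -8)
I(X) = -3 (I(X) = (3 - 1*2) - 1*4 = (3 - 2) - 4 = 1 - 4 = -3)
(29 + I(T))*(-34) = (29 - 3)*(-34) = 26*(-34) = -884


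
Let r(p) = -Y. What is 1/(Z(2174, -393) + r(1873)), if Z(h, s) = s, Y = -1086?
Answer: 1/693 ≈ 0.0014430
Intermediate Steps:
r(p) = 1086 (r(p) = -1*(-1086) = 1086)
1/(Z(2174, -393) + r(1873)) = 1/(-393 + 1086) = 1/693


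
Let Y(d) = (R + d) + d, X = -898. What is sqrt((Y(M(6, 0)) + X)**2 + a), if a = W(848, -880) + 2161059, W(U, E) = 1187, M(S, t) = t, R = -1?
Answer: sqrt(2970447) ≈ 1723.5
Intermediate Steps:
Y(d) = -1 + 2*d (Y(d) = (-1 + d) + d = -1 + 2*d)
a = 2162246 (a = 1187 + 2161059 = 2162246)
sqrt((Y(M(6, 0)) + X)**2 + a) = sqrt(((-1 + 2*0) - 898)**2 + 2162246) = sqrt(((-1 + 0) - 898)**2 + 2162246) = sqrt((-1 - 898)**2 + 2162246) = sqrt((-899)**2 + 2162246) = sqrt(808201 + 2162246) = sqrt(2970447)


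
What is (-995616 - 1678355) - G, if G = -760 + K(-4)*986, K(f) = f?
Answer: -2669267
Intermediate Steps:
G = -4704 (G = -760 - 4*986 = -760 - 3944 = -4704)
(-995616 - 1678355) - G = (-995616 - 1678355) - 1*(-4704) = -2673971 + 4704 = -2669267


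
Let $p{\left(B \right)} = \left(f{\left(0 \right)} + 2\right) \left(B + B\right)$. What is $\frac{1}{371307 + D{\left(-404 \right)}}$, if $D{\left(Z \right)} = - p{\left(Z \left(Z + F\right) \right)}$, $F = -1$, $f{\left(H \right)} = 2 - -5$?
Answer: $- \frac{1}{2573853} \approx -3.8852 \cdot 10^{-7}$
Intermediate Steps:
$f{\left(H \right)} = 7$ ($f{\left(H \right)} = 2 + 5 = 7$)
$p{\left(B \right)} = 18 B$ ($p{\left(B \right)} = \left(7 + 2\right) \left(B + B\right) = 9 \cdot 2 B = 18 B$)
$D{\left(Z \right)} = - 18 Z \left(-1 + Z\right)$ ($D{\left(Z \right)} = - 18 Z \left(Z - 1\right) = - 18 Z \left(-1 + Z\right)$)
$\frac{1}{371307 + D{\left(-404 \right)}} = \frac{1}{371307 + 18 \left(-404\right) \left(1 - -404\right)} = \frac{1}{371307 + 18 \left(-404\right) \left(1 + 404\right)} = \frac{1}{371307 + 18 \left(-404\right) 405} = \frac{1}{371307 - 2945160} = \frac{1}{-2573853} = - \frac{1}{2573853}$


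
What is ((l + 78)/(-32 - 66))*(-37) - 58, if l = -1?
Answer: -405/14 ≈ -28.929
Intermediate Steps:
((l + 78)/(-32 - 66))*(-37) - 58 = ((-1 + 78)/(-32 - 66))*(-37) - 58 = (77/(-98))*(-37) - 58 = (77*(-1/98))*(-37) - 58 = -11/14*(-37) - 58 = 407/14 - 58 = -405/14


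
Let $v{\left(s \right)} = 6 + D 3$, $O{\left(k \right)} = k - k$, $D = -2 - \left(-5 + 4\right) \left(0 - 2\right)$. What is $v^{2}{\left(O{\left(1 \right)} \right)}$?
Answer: $36$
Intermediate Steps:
$D = -4$ ($D = -2 - \left(-1\right) \left(-2\right) = -2 - 2 = -4$)
$O{\left(k \right)} = 0$
$v{\left(s \right)} = -6$ ($v{\left(s \right)} = 6 - 12 = -6$)
$v^{2}{\left(O{\left(1 \right)} \right)} = \left(-6\right)^{2} = 36$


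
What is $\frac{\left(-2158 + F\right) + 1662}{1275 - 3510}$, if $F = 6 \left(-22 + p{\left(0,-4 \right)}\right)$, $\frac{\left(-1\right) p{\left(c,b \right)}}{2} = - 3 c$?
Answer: $\frac{628}{2235} \approx 0.28098$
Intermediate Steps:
$p{\left(c,b \right)} = 6 c$ ($p{\left(c,b \right)} = - 2 \left(- 3 c\right) = 6 c$)
$F = -132$ ($F = 6 \left(-22 + 6 \cdot 0\right) = 6 \left(-22 + 0\right) = 6 \left(-22\right) = -132$)
$\frac{\left(-2158 + F\right) + 1662}{1275 - 3510} = \frac{\left(-2158 - 132\right) + 1662}{1275 - 3510} = \frac{-2290 + 1662}{-2235} = \left(-628\right) \left(- \frac{1}{2235}\right) = \frac{628}{2235}$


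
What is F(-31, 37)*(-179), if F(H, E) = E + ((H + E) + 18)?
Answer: -10919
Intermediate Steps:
F(H, E) = 18 + H + 2*E (F(H, E) = E + ((E + H) + 18) = E + (18 + E + H) = 18 + H + 2*E)
F(-31, 37)*(-179) = (18 - 31 + 2*37)*(-179) = (18 - 31 + 74)*(-179) = 61*(-179) = -10919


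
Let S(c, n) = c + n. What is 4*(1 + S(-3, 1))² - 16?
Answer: -12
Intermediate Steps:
4*(1 + S(-3, 1))² - 16 = 4*(1 + (-3 + 1))² - 16 = 4*(1 - 2)² - 16 = 4*(-1)² - 16 = 4*1 - 16 = 4 - 16 = -12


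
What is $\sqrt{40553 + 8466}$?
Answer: $\sqrt{49019} \approx 221.4$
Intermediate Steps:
$\sqrt{40553 + 8466} = \sqrt{49019}$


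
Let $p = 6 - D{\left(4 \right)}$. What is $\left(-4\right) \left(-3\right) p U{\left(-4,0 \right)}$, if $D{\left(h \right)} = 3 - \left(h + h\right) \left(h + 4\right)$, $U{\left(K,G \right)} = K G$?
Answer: $0$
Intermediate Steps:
$U{\left(K,G \right)} = G K$
$D{\left(h \right)} = 3 - 2 h \left(4 + h\right)$
$p = 67$ ($p = 6 - \left(3 - 32 - 2 \cdot 4^{2}\right) = 6 - \left(3 - 32 - 32\right) = 6 - -61 = 6 + 61 = 67$)
$\left(-4\right) \left(-3\right) p U{\left(-4,0 \right)} = \left(-4\right) \left(-3\right) 67 \cdot 0 \left(-4\right) = 12 \cdot 67 \cdot 0 = 12 \cdot 0 = 0$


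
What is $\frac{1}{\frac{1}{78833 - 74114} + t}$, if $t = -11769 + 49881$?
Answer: $\frac{4719}{179850529} \approx 2.6238 \cdot 10^{-5}$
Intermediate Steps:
$t = 38112$
$\frac{1}{\frac{1}{78833 - 74114} + t} = \frac{1}{\frac{1}{78833 - 74114} + 38112} = \frac{1}{\frac{1}{4719} + 38112} = \frac{1}{\frac{179850529}{4719}} = \frac{4719}{179850529}$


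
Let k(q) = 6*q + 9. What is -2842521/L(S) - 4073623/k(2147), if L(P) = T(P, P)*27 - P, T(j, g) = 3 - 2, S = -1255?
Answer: -41865322897/16526262 ≈ -2533.3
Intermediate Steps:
k(q) = 9 + 6*q
T(j, g) = 1
L(P) = 27 - P (L(P) = 1*27 - P = 27 - P)
-2842521/L(S) - 4073623/k(2147) = -2842521/(27 - 1*(-1255)) - 4073623/(9 + 6*2147) = -2842521/(27 + 1255) - 4073623/(9 + 12882) = -2842521/1282 - 4073623/12891 = -41865322897/16526262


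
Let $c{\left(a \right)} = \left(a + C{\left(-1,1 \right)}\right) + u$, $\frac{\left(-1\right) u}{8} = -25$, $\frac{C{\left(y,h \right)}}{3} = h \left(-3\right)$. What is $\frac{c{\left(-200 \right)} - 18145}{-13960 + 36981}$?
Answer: $- \frac{18154}{23021} \approx -0.78858$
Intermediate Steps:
$C{\left(y,h \right)} = - 9 h$ ($C{\left(y,h \right)} = 3 h \left(-3\right) = 3 \left(- 3 h\right) = - 9 h$)
$u = 200$ ($u = \left(-8\right) \left(-25\right) = 200$)
$c{\left(a \right)} = 191 + a$ ($c{\left(a \right)} = \left(a - 9\right) + 200 = \left(-9 + a\right) + 200 = 191 + a$)
$\frac{c{\left(-200 \right)} - 18145}{-13960 + 36981} = \frac{\left(191 - 200\right) - 18145}{-13960 + 36981} = \frac{-9 - 18145}{23021} = \left(-18154\right) \frac{1}{23021} = - \frac{18154}{23021}$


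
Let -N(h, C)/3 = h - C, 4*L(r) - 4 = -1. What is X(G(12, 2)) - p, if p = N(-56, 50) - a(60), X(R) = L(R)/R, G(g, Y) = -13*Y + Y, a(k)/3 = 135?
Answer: 2783/32 ≈ 86.969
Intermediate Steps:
a(k) = 405 (a(k) = 3*135 = 405)
G(g, Y) = -12*Y
L(r) = 3/4 (L(r) = 1 + (1/4)*(-1) = 1 - 1/4 = 3/4)
N(h, C) = -3*h + 3*C (N(h, C) = -3*(h - C) = -3*h + 3*C)
X(R) = 3/(4*R)
p = -87 (p = (-3*(-56) + 3*50) - 1*405 = (168 + 150) - 405 = 318 - 405 = -87)
X(G(12, 2)) - p = 3/(4*((-12*2))) - 1*(-87) = (3/4)/(-24) + 87 = (3/4)*(-1/24) + 87 = -1/32 + 87 = 2783/32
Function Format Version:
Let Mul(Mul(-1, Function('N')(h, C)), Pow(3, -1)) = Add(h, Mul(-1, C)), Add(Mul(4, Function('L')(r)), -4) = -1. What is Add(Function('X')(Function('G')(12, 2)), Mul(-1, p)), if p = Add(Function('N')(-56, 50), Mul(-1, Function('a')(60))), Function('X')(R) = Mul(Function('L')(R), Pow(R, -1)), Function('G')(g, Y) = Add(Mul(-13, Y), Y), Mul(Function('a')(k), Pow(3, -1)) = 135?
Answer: Rational(2783, 32) ≈ 86.969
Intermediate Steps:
Function('a')(k) = 405 (Function('a')(k) = Mul(3, 135) = 405)
Function('G')(g, Y) = Mul(-12, Y)
Function('L')(r) = Rational(3, 4) (Function('L')(r) = Add(1, Mul(Rational(1, 4), -1)) = Add(1, Rational(-1, 4)) = Rational(3, 4))
Function('N')(h, C) = Add(Mul(-3, h), Mul(3, C)) (Function('N')(h, C) = Mul(-3, Add(h, Mul(-1, C))) = Add(Mul(-3, h), Mul(3, C)))
Function('X')(R) = Mul(Rational(3, 4), Pow(R, -1))
p = -87 (p = Add(Add(Mul(-3, -56), Mul(3, 50)), Mul(-1, 405)) = Add(Add(168, 150), -405) = Add(318, -405) = -87)
Add(Function('X')(Function('G')(12, 2)), Mul(-1, p)) = Add(Mul(Rational(3, 4), Pow(Mul(-12, 2), -1)), Mul(-1, -87)) = Add(Mul(Rational(3, 4), Pow(-24, -1)), 87) = Add(Mul(Rational(3, 4), Rational(-1, 24)), 87) = Add(Rational(-1, 32), 87) = Rational(2783, 32)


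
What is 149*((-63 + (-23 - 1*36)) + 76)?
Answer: -6854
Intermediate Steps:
149*((-63 + (-23 - 1*36)) + 76) = 149*((-63 + (-23 - 36)) + 76) = 149*((-63 - 59) + 76) = 149*(-122 + 76) = 149*(-46) = -6854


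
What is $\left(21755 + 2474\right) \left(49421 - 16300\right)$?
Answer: $802488709$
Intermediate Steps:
$\left(21755 + 2474\right) \left(49421 - 16300\right) = 24229 \cdot 33121 = 802488709$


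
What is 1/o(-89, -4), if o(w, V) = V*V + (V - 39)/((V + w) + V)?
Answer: 97/1595 ≈ 0.060815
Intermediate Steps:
o(w, V) = V² + (-39 + V)/(w + 2*V)
1/o(-89, -4) = 1/((-39 - 4 + 2*(-4)³ - 89*(-4)²)/(-89 + 2*(-4))) = 1/((-39 - 4 + 2*(-64) - 89*16)/(-89 - 8)) = 1/((-39 - 4 - 128 - 1424)/(-97)) = 1/(-1/97*(-1595)) = 1/(1595/97) = 97/1595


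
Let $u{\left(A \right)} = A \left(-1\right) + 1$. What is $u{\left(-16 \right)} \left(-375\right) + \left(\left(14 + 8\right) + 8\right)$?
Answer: $-6345$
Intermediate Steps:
$u{\left(A \right)} = 1 - A$ ($u{\left(A \right)} = - A + 1 = 1 - A$)
$u{\left(-16 \right)} \left(-375\right) + \left(\left(14 + 8\right) + 8\right) = \left(1 - -16\right) \left(-375\right) + \left(\left(14 + 8\right) + 8\right) = \left(1 + 16\right) \left(-375\right) + \left(22 + 8\right) = 17 \left(-375\right) + 30 = -6375 + 30 = -6345$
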